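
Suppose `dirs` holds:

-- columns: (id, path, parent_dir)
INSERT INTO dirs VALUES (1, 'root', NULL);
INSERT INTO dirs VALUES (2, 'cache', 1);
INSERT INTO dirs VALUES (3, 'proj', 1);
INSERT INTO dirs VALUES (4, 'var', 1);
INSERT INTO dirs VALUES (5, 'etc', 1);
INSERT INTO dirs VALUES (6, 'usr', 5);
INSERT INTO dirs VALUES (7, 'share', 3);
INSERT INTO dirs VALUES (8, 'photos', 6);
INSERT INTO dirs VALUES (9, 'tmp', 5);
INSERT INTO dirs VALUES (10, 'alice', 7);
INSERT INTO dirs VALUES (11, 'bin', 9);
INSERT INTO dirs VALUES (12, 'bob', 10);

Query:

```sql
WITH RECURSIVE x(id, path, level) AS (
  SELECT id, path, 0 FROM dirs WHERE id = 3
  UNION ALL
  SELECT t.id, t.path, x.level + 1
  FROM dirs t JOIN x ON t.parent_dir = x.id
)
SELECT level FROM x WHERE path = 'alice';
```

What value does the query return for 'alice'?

Base: id=3 (proj) at level 0.
Iteration 1: rows with parent_dir in {3} -> share (id 7, level 1).
Iteration 2: rows with parent_dir in {7} -> alice (id 10, level 2).
Iteration 3: rows with parent_dir in {10} -> bob (id 12, level 3).
Iteration 4: no rows with parent_dir in {12}; recursion stops.

2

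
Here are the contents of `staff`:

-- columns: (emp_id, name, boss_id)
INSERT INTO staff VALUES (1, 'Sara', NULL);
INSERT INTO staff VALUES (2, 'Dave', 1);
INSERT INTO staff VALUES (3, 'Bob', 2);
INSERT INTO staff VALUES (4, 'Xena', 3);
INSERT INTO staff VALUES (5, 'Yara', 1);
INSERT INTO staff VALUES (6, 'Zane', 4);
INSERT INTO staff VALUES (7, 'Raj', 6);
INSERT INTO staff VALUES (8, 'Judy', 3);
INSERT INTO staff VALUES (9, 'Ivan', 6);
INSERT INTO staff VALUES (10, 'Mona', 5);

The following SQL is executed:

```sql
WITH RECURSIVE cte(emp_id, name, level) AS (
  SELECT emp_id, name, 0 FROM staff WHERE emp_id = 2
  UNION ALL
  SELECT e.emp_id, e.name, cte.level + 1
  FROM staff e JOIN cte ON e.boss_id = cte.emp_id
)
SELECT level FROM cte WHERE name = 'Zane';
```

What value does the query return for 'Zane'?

3

Base: emp_id=2 (Dave) at level 0.
Iteration 1: rows with boss_id in {2} -> Bob (id 3, level 1).
Iteration 2: rows with boss_id in {3} -> Xena (id 4, level 2), Judy (id 8, level 2).
Iteration 3: rows with boss_id in {4,8} -> Zane (id 6, level 3).
Iteration 4: rows with boss_id in {6} -> Raj (id 7, level 4), Ivan (id 9, level 4).
Iteration 5: no rows with boss_id in {7,9}; recursion stops.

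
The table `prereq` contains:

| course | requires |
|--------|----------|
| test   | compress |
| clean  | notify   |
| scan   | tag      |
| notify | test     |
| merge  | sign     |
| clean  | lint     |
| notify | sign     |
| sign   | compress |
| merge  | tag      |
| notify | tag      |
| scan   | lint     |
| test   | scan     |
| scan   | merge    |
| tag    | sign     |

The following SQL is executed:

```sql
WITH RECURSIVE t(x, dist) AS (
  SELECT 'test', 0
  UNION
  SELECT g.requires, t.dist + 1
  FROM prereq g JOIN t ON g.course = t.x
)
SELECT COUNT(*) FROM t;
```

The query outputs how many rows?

11

Base: (test, dist=0).
Iteration 1: edges from {test} -> (compress, dist=1), (scan, dist=1).
Iteration 2: edges from {compress,scan} -> (lint, dist=2), (merge, dist=2), (tag, dist=2).
Iteration 3: edges from {lint,merge,tag} -> (sign, dist=3), (tag, dist=3). [UNION drops 1 duplicate row(s)]
Iteration 4: edges from {sign,tag} -> (compress, dist=4), (sign, dist=4).
Iteration 5: edges from {compress,sign} -> (compress, dist=5).
Iteration 6: no outgoing edges from {compress}; recursion stops.
Total rows emitted: 11.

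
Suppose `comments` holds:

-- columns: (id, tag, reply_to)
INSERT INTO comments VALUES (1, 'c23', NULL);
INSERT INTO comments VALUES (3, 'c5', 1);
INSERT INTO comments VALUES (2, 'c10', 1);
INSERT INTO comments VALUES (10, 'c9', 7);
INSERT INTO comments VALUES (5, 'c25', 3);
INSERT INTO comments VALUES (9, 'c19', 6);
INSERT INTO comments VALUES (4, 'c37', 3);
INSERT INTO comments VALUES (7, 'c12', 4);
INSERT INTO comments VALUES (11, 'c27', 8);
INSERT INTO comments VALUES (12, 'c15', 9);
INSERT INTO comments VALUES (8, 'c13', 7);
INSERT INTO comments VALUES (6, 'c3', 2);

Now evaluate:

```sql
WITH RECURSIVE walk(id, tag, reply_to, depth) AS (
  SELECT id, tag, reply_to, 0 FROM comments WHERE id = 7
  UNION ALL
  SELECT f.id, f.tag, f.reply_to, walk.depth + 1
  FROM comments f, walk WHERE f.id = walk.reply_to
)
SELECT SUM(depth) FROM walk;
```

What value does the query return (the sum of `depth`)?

6

Base: id=7 (c12), reply_to=4, depth 0.
Iteration 1: join on id=4 -> c37 (id 4, reply_to=3, depth 1).
Iteration 2: join on id=3 -> c5 (id 3, reply_to=1, depth 2).
Iteration 3: join on id=1 -> c23 (id 1, reply_to=NULL, depth 3).
Iteration 4: reply_to is NULL; no match; recursion stops.
SUM(depth) = 0 + 1 + 2 + 3 = 6.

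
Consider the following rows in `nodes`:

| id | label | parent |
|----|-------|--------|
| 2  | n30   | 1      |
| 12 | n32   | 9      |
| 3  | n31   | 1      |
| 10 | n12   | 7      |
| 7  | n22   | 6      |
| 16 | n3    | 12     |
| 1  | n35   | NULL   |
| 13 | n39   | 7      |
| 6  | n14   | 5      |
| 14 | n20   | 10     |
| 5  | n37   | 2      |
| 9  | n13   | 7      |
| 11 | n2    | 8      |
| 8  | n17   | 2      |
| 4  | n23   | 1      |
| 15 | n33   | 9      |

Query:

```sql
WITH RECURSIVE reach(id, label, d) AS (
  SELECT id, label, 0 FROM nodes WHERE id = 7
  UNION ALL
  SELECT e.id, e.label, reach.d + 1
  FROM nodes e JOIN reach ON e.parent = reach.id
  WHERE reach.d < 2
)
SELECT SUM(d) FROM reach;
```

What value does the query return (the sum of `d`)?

9

Base: id=7 (n22) at d 0.
Iteration 1: rows with parent in {7} -> n13 (id 9, d 1), n12 (id 10, d 1), n39 (id 13, d 1).
Iteration 2: rows with parent in {9,10,13} -> n32 (id 12, d 2), n20 (id 14, d 2), n33 (id 15, d 2).
Iteration 3: d < 2 fails for all current rows; recursion stops.
SUM(d) = 0 + 1 + 1 + 1 + 2 + 2 + 2 = 9.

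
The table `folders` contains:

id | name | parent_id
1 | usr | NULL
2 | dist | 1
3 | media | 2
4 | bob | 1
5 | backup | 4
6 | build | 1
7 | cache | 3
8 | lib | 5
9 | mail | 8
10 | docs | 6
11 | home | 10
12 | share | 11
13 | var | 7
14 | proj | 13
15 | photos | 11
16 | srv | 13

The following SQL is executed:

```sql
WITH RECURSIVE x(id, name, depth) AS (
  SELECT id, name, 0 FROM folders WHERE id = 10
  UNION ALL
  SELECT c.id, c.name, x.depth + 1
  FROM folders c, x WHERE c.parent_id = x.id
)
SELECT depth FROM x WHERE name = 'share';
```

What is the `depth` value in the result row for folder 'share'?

Base: id=10 (docs) at depth 0.
Iteration 1: rows with parent_id in {10} -> home (id 11, depth 1).
Iteration 2: rows with parent_id in {11} -> share (id 12, depth 2), photos (id 15, depth 2).
Iteration 3: no rows with parent_id in {12,15}; recursion stops.

2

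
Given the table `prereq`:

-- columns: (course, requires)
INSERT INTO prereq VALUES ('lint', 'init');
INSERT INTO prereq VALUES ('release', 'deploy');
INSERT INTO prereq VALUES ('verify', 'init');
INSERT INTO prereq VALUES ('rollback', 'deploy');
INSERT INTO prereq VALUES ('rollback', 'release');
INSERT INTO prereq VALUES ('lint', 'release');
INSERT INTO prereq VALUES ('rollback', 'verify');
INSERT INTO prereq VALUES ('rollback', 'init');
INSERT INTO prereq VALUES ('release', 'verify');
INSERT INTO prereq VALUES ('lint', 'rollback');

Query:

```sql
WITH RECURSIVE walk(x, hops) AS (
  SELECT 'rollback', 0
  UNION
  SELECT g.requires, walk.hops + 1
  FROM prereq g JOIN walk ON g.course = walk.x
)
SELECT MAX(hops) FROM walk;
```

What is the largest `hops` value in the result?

3

Base: (rollback, hops=0).
Iteration 1: edges from {rollback} -> (deploy, hops=1), (init, hops=1), (release, hops=1), (verify, hops=1).
Iteration 2: edges from {deploy,init,release,verify} -> (deploy, hops=2), (init, hops=2), (verify, hops=2).
Iteration 3: edges from {deploy,init,verify} -> (init, hops=3).
Iteration 4: no outgoing edges from {init}; recursion stops.
hops values: 0, 1, 1, 1, 1, 2, 2, 2, 3; the maximum is 3.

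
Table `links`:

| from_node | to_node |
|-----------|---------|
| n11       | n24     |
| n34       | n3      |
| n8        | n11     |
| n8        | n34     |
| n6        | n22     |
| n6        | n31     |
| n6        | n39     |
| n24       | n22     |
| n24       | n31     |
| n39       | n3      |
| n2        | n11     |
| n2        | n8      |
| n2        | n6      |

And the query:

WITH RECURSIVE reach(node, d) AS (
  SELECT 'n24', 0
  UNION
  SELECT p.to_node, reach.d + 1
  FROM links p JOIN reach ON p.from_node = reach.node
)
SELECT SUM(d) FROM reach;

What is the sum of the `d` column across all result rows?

Base: (n24, d=0).
Iteration 1: edges from {n24} -> (n22, d=1), (n31, d=1).
Iteration 2: no outgoing edges from {n22,n31}; recursion stops.
SUM(d) = 0 + 1 + 1 = 2.

2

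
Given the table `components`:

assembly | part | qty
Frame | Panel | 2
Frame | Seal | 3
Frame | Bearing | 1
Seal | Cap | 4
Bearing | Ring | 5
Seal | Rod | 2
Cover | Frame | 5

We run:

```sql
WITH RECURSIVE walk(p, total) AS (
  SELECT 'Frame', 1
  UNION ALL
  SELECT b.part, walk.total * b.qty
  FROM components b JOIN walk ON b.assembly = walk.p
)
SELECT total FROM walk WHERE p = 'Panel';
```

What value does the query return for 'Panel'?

2

Base: (Frame, total=1).
Iteration 1: components of {Frame} -> Bearing = 1*1 = 1, Panel = 1*2 = 2, Seal = 1*3 = 3.
Iteration 2: components of {Bearing,Panel,Seal} -> Cap = 3*4 = 12, Ring = 1*5 = 5, Rod = 3*2 = 6.
Iteration 3: no further components; recursion stops.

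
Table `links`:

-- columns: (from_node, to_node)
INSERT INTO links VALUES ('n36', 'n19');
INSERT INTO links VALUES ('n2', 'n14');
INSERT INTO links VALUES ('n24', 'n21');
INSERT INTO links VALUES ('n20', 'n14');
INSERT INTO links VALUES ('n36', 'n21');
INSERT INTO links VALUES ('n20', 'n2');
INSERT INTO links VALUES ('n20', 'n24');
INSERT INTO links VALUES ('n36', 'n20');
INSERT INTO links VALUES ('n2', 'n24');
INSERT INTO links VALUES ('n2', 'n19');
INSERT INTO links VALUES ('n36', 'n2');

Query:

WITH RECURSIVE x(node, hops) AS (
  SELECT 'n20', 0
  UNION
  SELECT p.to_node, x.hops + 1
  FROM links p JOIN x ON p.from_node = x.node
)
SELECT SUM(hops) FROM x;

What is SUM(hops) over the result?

Base: (n20, hops=0).
Iteration 1: edges from {n20} -> (n14, hops=1), (n2, hops=1), (n24, hops=1).
Iteration 2: edges from {n14,n2,n24} -> (n14, hops=2), (n19, hops=2), (n21, hops=2), (n24, hops=2).
Iteration 3: edges from {n14,n19,n21,n24} -> (n21, hops=3).
Iteration 4: no outgoing edges from {n21}; recursion stops.
SUM(hops) = 0 + 1 + 1 + 1 + 2 + 2 + 2 + 2 + 3 = 14.

14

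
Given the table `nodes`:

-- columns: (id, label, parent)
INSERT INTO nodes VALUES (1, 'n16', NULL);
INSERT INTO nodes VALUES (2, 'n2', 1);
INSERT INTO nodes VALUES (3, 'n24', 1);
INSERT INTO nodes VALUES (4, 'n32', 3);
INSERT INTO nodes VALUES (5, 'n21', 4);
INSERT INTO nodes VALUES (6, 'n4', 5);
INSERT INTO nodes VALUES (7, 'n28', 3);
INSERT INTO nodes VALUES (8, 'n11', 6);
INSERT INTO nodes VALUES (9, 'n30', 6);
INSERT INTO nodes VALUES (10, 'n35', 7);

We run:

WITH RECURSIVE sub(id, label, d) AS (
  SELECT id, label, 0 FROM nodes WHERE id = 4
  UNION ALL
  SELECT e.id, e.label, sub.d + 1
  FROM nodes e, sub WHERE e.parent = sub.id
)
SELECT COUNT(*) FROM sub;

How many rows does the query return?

Base: id=4 (n32) at d 0.
Iteration 1: rows with parent in {4} -> n21 (id 5, d 1).
Iteration 2: rows with parent in {5} -> n4 (id 6, d 2).
Iteration 3: rows with parent in {6} -> n11 (id 8, d 3), n30 (id 9, d 3).
Iteration 4: no rows with parent in {8,9}; recursion stops.
Total rows emitted: 5.

5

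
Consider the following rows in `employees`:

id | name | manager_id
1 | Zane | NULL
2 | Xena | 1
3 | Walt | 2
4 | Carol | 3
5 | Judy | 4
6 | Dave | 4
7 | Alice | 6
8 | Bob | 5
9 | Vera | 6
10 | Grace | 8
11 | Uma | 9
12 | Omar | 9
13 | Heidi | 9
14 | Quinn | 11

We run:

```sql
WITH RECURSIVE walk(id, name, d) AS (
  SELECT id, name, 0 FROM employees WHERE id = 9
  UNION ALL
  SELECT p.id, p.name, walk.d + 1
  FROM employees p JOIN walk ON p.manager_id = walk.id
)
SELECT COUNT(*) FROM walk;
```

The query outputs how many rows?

Base: id=9 (Vera) at d 0.
Iteration 1: rows with manager_id in {9} -> Uma (id 11, d 1), Omar (id 12, d 1), Heidi (id 13, d 1).
Iteration 2: rows with manager_id in {11,12,13} -> Quinn (id 14, d 2).
Iteration 3: no rows with manager_id in {14}; recursion stops.
Total rows emitted: 5.

5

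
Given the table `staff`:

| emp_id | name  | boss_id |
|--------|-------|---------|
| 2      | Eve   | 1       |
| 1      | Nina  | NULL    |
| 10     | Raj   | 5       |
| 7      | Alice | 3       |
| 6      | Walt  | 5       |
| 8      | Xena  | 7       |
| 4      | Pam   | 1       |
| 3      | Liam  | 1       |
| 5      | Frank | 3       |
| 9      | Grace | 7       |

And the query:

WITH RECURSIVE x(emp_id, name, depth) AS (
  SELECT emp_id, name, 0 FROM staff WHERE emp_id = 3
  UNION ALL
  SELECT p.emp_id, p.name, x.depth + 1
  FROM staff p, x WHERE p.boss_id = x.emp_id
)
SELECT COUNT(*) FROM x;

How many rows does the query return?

Base: emp_id=3 (Liam) at depth 0.
Iteration 1: rows with boss_id in {3} -> Frank (id 5, depth 1), Alice (id 7, depth 1).
Iteration 2: rows with boss_id in {5,7} -> Walt (id 6, depth 2), Xena (id 8, depth 2), Grace (id 9, depth 2), Raj (id 10, depth 2).
Iteration 3: no rows with boss_id in {6,8,9,10}; recursion stops.
Total rows emitted: 7.

7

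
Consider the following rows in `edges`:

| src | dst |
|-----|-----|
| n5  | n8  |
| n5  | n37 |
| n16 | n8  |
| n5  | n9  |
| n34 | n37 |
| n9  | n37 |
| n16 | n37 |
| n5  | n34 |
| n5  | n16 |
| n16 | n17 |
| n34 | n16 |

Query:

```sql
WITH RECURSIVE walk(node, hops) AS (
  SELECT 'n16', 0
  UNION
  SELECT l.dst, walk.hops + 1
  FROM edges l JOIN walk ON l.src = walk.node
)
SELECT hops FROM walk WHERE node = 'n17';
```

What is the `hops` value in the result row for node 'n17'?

Base: (n16, hops=0).
Iteration 1: edges from {n16} -> (n17, hops=1), (n37, hops=1), (n8, hops=1).
Iteration 2: no outgoing edges from {n17,n37,n8}; recursion stops.

1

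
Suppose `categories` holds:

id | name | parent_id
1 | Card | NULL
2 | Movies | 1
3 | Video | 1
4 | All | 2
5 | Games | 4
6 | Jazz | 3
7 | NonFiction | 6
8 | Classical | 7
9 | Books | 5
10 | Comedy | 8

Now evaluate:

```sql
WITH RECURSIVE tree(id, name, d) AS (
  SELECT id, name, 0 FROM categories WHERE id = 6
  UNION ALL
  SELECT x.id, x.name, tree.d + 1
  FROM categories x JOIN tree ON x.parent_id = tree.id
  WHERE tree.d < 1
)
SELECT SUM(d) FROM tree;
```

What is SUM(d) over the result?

Base: id=6 (Jazz) at d 0.
Iteration 1: rows with parent_id in {6} -> NonFiction (id 7, d 1).
Iteration 2: d < 1 fails for all current rows; recursion stops.
SUM(d) = 0 + 1 = 1.

1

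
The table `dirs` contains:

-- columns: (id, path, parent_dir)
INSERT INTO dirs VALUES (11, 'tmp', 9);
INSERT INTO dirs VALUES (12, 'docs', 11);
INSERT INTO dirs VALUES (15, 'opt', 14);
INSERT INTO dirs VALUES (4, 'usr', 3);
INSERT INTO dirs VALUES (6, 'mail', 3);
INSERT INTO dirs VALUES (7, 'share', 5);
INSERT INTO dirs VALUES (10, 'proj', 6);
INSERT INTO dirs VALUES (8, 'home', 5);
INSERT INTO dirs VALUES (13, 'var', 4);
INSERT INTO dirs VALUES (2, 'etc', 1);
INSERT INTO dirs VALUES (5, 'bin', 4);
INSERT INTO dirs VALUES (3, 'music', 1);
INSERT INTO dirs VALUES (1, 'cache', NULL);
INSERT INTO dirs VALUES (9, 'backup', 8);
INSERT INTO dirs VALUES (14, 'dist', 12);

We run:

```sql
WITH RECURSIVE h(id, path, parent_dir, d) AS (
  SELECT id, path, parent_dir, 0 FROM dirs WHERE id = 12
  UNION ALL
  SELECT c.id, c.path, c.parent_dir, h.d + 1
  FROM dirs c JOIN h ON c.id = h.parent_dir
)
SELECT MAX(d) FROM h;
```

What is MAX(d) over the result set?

7

Base: id=12 (docs), parent_dir=11, d 0.
Iteration 1: join on id=11 -> tmp (id 11, parent_dir=9, d 1).
Iteration 2: join on id=9 -> backup (id 9, parent_dir=8, d 2).
Iteration 3: join on id=8 -> home (id 8, parent_dir=5, d 3).
Iteration 4: join on id=5 -> bin (id 5, parent_dir=4, d 4).
Iteration 5: join on id=4 -> usr (id 4, parent_dir=3, d 5).
Iteration 6: join on id=3 -> music (id 3, parent_dir=1, d 6).
Iteration 7: join on id=1 -> cache (id 1, parent_dir=NULL, d 7).
Iteration 8: parent_dir is NULL; no match; recursion stops.
d values: 0, 1, 2, 3, 4, 5, 6, 7; the maximum is 7.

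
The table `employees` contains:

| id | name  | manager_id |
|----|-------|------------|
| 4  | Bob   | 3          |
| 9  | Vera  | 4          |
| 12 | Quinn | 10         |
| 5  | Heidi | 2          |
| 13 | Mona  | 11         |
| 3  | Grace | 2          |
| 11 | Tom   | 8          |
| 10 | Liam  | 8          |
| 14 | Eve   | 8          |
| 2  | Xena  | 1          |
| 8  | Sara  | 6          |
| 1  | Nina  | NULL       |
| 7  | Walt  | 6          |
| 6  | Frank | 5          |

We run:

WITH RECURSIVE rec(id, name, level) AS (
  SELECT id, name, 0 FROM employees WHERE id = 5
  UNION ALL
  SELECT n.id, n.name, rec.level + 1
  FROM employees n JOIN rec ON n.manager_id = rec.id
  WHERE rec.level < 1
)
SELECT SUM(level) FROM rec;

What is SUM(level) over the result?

Base: id=5 (Heidi) at level 0.
Iteration 1: rows with manager_id in {5} -> Frank (id 6, level 1).
Iteration 2: level < 1 fails for all current rows; recursion stops.
SUM(level) = 0 + 1 = 1.

1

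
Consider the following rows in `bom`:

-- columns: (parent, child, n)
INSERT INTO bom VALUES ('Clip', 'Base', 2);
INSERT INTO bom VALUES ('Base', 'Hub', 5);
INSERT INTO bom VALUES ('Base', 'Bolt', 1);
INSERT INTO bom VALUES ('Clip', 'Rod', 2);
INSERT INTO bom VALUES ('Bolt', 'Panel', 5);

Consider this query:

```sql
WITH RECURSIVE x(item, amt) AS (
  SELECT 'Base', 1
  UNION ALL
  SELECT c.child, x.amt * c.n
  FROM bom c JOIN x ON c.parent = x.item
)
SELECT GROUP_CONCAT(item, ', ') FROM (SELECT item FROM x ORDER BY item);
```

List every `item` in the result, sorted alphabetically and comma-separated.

Base: (Base, amt=1).
Iteration 1: components of {Base} -> Bolt = 1*1 = 1, Hub = 1*5 = 5.
Iteration 2: components of {Bolt,Hub} -> Panel = 1*5 = 5.
Iteration 3: no further components; recursion stops.

Base, Bolt, Hub, Panel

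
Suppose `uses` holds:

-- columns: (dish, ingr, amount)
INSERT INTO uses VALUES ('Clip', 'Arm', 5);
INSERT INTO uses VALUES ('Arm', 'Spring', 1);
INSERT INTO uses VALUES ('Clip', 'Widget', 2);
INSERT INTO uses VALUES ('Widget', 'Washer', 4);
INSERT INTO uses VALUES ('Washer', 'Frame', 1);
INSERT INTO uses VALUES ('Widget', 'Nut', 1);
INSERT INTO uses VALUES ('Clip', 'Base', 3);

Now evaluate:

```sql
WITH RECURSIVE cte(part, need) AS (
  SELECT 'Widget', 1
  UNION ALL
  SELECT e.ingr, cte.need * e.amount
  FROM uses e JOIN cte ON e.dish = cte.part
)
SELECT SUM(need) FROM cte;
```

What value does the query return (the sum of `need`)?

Base: (Widget, need=1).
Iteration 1: components of {Widget} -> Nut = 1*1 = 1, Washer = 1*4 = 4.
Iteration 2: components of {Nut,Washer} -> Frame = 4*1 = 4.
Iteration 3: no further components; recursion stops.
SUM(need) = 1 + 4 + 1 + 4 = 10.

10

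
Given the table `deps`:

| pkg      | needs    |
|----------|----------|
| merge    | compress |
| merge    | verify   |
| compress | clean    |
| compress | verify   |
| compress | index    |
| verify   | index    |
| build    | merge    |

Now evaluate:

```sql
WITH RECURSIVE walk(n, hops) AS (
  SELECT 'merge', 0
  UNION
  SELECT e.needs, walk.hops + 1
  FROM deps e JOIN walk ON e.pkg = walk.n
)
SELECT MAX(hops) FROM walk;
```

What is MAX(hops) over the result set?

Base: (merge, hops=0).
Iteration 1: edges from {merge} -> (compress, hops=1), (verify, hops=1).
Iteration 2: edges from {compress,verify} -> (clean, hops=2), (index, hops=2), (verify, hops=2). [UNION drops 1 duplicate row(s)]
Iteration 3: edges from {clean,index,verify} -> (index, hops=3).
Iteration 4: no outgoing edges from {index}; recursion stops.
hops values: 0, 1, 1, 2, 2, 2, 3; the maximum is 3.

3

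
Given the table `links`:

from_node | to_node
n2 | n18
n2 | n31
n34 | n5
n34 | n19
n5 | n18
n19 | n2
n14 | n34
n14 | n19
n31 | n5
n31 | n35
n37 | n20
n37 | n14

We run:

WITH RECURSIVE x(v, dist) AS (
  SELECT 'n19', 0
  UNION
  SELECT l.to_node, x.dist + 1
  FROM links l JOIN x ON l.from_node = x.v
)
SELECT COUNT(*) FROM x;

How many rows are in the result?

Base: (n19, dist=0).
Iteration 1: edges from {n19} -> (n2, dist=1).
Iteration 2: edges from {n2} -> (n18, dist=2), (n31, dist=2).
Iteration 3: edges from {n18,n31} -> (n35, dist=3), (n5, dist=3).
Iteration 4: edges from {n35,n5} -> (n18, dist=4).
Iteration 5: no outgoing edges from {n18}; recursion stops.
Total rows emitted: 7.

7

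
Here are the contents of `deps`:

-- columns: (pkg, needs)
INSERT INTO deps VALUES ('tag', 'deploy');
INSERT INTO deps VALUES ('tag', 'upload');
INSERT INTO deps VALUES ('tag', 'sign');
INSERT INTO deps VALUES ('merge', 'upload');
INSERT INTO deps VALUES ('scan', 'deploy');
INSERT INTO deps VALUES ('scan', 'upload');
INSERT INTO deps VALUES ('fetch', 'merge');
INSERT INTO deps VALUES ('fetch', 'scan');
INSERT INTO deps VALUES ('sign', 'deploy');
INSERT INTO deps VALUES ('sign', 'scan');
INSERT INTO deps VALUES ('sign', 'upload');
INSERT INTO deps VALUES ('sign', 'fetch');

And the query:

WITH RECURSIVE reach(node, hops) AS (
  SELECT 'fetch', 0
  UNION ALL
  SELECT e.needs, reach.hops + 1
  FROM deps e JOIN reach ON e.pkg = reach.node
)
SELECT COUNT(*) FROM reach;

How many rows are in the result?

Base: (fetch, hops=0).
Iteration 1: edges from {fetch} -> (merge, hops=1), (scan, hops=1).
Iteration 2: edges from {merge,scan} -> (deploy, hops=2), (upload, hops=2) x2. [UNION ALL keeps all 3 new rows, including repeats]
Iteration 3: no outgoing edges from {deploy,upload}; recursion stops.
Total rows emitted: 6.

6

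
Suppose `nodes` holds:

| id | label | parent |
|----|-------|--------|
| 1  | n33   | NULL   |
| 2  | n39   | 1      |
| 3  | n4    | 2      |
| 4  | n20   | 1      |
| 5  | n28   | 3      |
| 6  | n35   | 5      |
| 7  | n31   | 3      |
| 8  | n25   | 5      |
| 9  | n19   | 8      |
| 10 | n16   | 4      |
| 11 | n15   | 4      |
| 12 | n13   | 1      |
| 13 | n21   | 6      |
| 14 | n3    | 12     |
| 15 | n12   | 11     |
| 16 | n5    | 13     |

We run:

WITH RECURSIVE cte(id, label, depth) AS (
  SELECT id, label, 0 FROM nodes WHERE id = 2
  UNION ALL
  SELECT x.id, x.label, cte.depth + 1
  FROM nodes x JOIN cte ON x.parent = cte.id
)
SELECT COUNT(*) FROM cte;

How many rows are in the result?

Base: id=2 (n39) at depth 0.
Iteration 1: rows with parent in {2} -> n4 (id 3, depth 1).
Iteration 2: rows with parent in {3} -> n28 (id 5, depth 2), n31 (id 7, depth 2).
Iteration 3: rows with parent in {5,7} -> n35 (id 6, depth 3), n25 (id 8, depth 3).
Iteration 4: rows with parent in {6,8} -> n19 (id 9, depth 4), n21 (id 13, depth 4).
Iteration 5: rows with parent in {9,13} -> n5 (id 16, depth 5).
Iteration 6: no rows with parent in {16}; recursion stops.
Total rows emitted: 9.

9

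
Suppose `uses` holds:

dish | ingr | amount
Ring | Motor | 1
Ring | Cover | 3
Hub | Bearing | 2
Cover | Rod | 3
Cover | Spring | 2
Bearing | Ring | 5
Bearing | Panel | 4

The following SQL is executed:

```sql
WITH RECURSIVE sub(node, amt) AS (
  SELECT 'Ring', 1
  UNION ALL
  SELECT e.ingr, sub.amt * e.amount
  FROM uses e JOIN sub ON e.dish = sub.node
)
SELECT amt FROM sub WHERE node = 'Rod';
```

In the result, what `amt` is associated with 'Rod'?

Base: (Ring, amt=1).
Iteration 1: components of {Ring} -> Cover = 1*3 = 3, Motor = 1*1 = 1.
Iteration 2: components of {Cover,Motor} -> Rod = 3*3 = 9, Spring = 3*2 = 6.
Iteration 3: no further components; recursion stops.

9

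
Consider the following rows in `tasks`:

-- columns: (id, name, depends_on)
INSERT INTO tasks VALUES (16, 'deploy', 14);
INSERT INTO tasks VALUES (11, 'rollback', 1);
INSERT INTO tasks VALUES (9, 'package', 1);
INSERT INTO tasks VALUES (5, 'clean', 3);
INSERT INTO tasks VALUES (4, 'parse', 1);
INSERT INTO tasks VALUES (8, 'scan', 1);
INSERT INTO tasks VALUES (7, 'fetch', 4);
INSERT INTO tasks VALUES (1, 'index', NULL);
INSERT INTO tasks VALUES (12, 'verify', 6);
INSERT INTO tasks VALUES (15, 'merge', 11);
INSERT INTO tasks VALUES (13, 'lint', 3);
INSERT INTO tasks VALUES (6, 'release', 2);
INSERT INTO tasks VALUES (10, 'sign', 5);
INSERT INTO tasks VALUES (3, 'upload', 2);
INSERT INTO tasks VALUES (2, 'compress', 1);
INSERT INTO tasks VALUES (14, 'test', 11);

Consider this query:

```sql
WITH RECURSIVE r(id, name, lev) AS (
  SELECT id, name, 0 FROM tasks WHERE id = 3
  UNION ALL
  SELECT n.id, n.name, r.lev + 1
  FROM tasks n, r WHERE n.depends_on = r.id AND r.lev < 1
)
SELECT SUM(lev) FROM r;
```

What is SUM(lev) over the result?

Base: id=3 (upload) at lev 0.
Iteration 1: rows with depends_on in {3} -> clean (id 5, lev 1), lint (id 13, lev 1).
Iteration 2: lev < 1 fails for all current rows; recursion stops.
SUM(lev) = 0 + 1 + 1 = 2.

2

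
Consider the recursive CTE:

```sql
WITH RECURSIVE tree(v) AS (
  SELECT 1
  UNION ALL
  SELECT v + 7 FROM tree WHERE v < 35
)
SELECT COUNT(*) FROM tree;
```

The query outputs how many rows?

6

Base: v=1.
Iteration 1: 1 < 35 holds -> v = 1 + 7 = 8.
Iteration 2: 8 < 35 holds -> v = 8 + 7 = 15.
Iteration 3: 15 < 35 holds -> v = 15 + 7 = 22.
Iteration 4: 22 < 35 holds -> v = 22 + 7 = 29.
Iteration 5: 29 < 35 holds -> v = 29 + 7 = 36.
Iteration 6: 36 < 35 fails; recursion stops.
Total rows emitted: 6.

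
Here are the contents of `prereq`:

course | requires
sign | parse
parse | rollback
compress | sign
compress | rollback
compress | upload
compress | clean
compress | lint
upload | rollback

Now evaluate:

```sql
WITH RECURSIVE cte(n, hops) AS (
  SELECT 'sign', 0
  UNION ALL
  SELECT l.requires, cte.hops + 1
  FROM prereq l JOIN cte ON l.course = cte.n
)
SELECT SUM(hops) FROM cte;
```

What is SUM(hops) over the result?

Base: (sign, hops=0).
Iteration 1: edges from {sign} -> (parse, hops=1).
Iteration 2: edges from {parse} -> (rollback, hops=2).
Iteration 3: no outgoing edges from {rollback}; recursion stops.
SUM(hops) = 0 + 1 + 2 = 3.

3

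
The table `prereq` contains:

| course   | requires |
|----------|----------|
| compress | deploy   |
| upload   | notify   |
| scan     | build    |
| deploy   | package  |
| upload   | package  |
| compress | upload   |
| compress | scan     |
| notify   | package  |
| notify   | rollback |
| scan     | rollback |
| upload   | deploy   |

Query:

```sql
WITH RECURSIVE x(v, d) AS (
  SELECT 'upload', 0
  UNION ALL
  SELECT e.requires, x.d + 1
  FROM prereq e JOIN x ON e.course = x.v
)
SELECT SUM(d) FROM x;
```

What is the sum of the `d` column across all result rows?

Base: (upload, d=0).
Iteration 1: edges from {upload} -> (deploy, d=1), (notify, d=1), (package, d=1).
Iteration 2: edges from {deploy,notify,package} -> (package, d=2) x2, (rollback, d=2). [UNION ALL keeps all 3 new rows, including repeats]
Iteration 3: no outgoing edges from {package,rollback}; recursion stops.
SUM(d) = 0 + 1 + 1 + 1 + 2 + 2 + 2 = 9.

9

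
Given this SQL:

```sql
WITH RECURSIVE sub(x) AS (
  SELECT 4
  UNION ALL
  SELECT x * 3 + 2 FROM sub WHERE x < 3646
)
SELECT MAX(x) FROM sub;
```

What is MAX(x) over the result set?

Base: x=4.
Iteration 1: 4 < 3646 holds -> x = 4 * 3 + 2 = 14.
Iteration 2: 14 < 3646 holds -> x = 14 * 3 + 2 = 44.
Iteration 3: 44 < 3646 holds -> x = 44 * 3 + 2 = 134.
Iteration 4: 134 < 3646 holds -> x = 134 * 3 + 2 = 404.
Iteration 5: 404 < 3646 holds -> x = 404 * 3 + 2 = 1214.
Iteration 6: 1214 < 3646 holds -> x = 1214 * 3 + 2 = 3644.
Iteration 7: 3644 < 3646 holds -> x = 3644 * 3 + 2 = 10934.
Iteration 8: 10934 < 3646 fails; recursion stops.
x values: 4, 14, 44, 134, 404, 1214, 3644, 10934; the maximum is 10934.

10934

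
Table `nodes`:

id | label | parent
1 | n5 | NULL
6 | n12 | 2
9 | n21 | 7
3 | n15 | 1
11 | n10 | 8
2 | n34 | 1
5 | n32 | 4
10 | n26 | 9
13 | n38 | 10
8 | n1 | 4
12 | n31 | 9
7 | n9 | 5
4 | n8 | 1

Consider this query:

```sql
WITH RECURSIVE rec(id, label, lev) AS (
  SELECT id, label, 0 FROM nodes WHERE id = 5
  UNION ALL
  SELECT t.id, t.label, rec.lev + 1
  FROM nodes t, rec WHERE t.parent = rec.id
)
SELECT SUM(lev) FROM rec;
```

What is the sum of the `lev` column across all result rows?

Base: id=5 (n32) at lev 0.
Iteration 1: rows with parent in {5} -> n9 (id 7, lev 1).
Iteration 2: rows with parent in {7} -> n21 (id 9, lev 2).
Iteration 3: rows with parent in {9} -> n26 (id 10, lev 3), n31 (id 12, lev 3).
Iteration 4: rows with parent in {10,12} -> n38 (id 13, lev 4).
Iteration 5: no rows with parent in {13}; recursion stops.
SUM(lev) = 0 + 1 + 2 + 3 + 3 + 4 = 13.

13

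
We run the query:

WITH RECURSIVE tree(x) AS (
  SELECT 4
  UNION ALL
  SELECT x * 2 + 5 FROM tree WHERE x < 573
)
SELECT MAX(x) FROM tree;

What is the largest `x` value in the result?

Base: x=4.
Iteration 1: 4 < 573 holds -> x = 4 * 2 + 5 = 13.
Iteration 2: 13 < 573 holds -> x = 13 * 2 + 5 = 31.
Iteration 3: 31 < 573 holds -> x = 31 * 2 + 5 = 67.
Iteration 4: 67 < 573 holds -> x = 67 * 2 + 5 = 139.
Iteration 5: 139 < 573 holds -> x = 139 * 2 + 5 = 283.
Iteration 6: 283 < 573 holds -> x = 283 * 2 + 5 = 571.
Iteration 7: 571 < 573 holds -> x = 571 * 2 + 5 = 1147.
Iteration 8: 1147 < 573 fails; recursion stops.
x values: 4, 13, 31, 67, 139, 283, 571, 1147; the maximum is 1147.

1147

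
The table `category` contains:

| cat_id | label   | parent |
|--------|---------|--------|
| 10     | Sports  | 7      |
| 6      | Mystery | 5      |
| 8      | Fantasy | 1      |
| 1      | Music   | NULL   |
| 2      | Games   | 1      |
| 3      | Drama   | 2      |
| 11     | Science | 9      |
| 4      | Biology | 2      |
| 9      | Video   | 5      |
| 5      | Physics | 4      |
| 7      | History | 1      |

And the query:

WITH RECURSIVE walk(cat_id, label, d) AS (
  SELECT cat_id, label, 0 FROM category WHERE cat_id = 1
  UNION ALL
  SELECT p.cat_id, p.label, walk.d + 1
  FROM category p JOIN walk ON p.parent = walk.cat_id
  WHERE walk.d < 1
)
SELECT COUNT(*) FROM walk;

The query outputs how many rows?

Base: cat_id=1 (Music) at d 0.
Iteration 1: rows with parent in {1} -> Games (id 2, d 1), History (id 7, d 1), Fantasy (id 8, d 1).
Iteration 2: d < 1 fails for all current rows; recursion stops.
Total rows emitted: 4.

4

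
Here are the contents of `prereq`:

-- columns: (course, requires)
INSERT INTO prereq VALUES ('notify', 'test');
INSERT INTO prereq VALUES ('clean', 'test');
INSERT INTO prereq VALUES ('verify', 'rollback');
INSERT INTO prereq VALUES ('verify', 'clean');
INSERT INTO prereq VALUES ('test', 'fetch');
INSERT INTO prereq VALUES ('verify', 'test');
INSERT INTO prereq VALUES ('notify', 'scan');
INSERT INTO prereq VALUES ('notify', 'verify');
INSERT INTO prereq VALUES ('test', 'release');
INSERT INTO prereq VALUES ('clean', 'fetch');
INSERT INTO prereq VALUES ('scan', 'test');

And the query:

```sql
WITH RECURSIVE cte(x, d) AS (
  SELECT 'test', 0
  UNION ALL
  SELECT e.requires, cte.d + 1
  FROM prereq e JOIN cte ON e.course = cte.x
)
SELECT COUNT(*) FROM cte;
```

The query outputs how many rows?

3

Base: (test, d=0).
Iteration 1: edges from {test} -> (fetch, d=1), (release, d=1).
Iteration 2: no outgoing edges from {fetch,release}; recursion stops.
Total rows emitted: 3.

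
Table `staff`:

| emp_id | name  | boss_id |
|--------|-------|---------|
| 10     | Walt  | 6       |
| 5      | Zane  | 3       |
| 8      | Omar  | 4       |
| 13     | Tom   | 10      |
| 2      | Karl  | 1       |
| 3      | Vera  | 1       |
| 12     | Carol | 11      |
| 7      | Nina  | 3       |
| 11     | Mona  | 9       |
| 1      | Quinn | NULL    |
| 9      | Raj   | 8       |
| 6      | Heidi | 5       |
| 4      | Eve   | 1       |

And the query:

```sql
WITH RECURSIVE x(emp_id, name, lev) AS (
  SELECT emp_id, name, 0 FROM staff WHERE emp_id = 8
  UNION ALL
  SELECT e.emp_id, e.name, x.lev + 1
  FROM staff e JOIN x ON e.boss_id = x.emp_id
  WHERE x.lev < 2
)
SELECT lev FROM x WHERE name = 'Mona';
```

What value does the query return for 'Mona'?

2

Base: emp_id=8 (Omar) at lev 0.
Iteration 1: rows with boss_id in {8} -> Raj (id 9, lev 1).
Iteration 2: rows with boss_id in {9} -> Mona (id 11, lev 2).
Iteration 3: lev < 2 fails for all current rows; recursion stops.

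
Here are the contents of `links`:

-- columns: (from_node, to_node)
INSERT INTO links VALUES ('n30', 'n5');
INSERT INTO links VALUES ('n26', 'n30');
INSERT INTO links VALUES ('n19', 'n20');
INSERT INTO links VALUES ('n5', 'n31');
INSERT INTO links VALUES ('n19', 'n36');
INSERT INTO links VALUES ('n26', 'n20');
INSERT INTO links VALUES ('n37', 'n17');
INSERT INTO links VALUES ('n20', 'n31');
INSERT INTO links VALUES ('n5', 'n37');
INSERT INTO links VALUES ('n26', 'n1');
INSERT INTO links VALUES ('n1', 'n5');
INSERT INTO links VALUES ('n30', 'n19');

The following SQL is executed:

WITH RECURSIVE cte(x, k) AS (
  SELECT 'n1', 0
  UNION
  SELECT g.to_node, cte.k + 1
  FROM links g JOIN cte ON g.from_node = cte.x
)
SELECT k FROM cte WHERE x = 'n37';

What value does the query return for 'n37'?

2

Base: (n1, k=0).
Iteration 1: edges from {n1} -> (n5, k=1).
Iteration 2: edges from {n5} -> (n31, k=2), (n37, k=2).
Iteration 3: edges from {n31,n37} -> (n17, k=3).
Iteration 4: no outgoing edges from {n17}; recursion stops.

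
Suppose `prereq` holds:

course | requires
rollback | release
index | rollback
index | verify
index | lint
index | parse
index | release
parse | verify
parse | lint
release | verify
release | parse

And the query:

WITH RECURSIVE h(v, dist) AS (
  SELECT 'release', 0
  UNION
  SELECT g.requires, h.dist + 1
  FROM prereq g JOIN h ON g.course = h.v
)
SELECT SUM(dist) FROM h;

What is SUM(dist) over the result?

6

Base: (release, dist=0).
Iteration 1: edges from {release} -> (parse, dist=1), (verify, dist=1).
Iteration 2: edges from {parse,verify} -> (lint, dist=2), (verify, dist=2).
Iteration 3: no outgoing edges from {lint,verify}; recursion stops.
SUM(dist) = 0 + 1 + 1 + 2 + 2 = 6.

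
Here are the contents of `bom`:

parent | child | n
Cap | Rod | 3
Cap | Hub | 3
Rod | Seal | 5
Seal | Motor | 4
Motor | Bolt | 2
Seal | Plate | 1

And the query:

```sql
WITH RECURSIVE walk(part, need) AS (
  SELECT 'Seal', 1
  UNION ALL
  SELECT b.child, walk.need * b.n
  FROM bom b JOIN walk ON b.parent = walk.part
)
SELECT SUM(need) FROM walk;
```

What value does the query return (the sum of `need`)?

14

Base: (Seal, need=1).
Iteration 1: components of {Seal} -> Motor = 1*4 = 4, Plate = 1*1 = 1.
Iteration 2: components of {Motor,Plate} -> Bolt = 4*2 = 8.
Iteration 3: no further components; recursion stops.
SUM(need) = 1 + 4 + 1 + 8 = 14.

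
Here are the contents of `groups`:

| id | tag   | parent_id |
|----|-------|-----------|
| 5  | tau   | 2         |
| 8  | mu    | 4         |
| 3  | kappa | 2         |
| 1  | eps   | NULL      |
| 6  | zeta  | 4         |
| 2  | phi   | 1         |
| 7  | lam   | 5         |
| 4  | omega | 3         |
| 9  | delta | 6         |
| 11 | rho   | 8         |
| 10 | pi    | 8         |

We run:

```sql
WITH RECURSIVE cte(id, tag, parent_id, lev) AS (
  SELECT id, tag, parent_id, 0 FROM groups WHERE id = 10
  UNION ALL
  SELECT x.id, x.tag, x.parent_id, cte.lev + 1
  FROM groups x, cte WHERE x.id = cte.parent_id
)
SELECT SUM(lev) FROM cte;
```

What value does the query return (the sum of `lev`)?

Base: id=10 (pi), parent_id=8, lev 0.
Iteration 1: join on id=8 -> mu (id 8, parent_id=4, lev 1).
Iteration 2: join on id=4 -> omega (id 4, parent_id=3, lev 2).
Iteration 3: join on id=3 -> kappa (id 3, parent_id=2, lev 3).
Iteration 4: join on id=2 -> phi (id 2, parent_id=1, lev 4).
Iteration 5: join on id=1 -> eps (id 1, parent_id=NULL, lev 5).
Iteration 6: parent_id is NULL; no match; recursion stops.
SUM(lev) = 0 + 1 + 2 + 3 + 4 + 5 = 15.

15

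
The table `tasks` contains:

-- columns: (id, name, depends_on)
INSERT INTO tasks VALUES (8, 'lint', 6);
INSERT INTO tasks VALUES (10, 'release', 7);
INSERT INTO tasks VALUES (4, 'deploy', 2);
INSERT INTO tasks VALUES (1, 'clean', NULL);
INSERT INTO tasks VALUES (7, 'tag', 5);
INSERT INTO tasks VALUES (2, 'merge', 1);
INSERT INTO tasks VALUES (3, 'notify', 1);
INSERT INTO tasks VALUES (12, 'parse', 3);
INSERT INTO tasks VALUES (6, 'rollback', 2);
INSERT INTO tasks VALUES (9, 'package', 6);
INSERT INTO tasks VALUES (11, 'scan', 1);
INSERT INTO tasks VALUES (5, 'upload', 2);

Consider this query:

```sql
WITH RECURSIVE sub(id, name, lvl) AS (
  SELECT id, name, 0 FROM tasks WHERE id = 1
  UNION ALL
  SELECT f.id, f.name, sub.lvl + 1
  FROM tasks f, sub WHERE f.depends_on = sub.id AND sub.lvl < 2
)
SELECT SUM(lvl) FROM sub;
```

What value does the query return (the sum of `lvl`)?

Base: id=1 (clean) at lvl 0.
Iteration 1: rows with depends_on in {1} -> merge (id 2, lvl 1), notify (id 3, lvl 1), scan (id 11, lvl 1).
Iteration 2: rows with depends_on in {2,3,11} -> deploy (id 4, lvl 2), upload (id 5, lvl 2), rollback (id 6, lvl 2), parse (id 12, lvl 2).
Iteration 3: lvl < 2 fails for all current rows; recursion stops.
SUM(lvl) = 0 + 1 + 1 + 1 + 2 + 2 + 2 + 2 = 11.

11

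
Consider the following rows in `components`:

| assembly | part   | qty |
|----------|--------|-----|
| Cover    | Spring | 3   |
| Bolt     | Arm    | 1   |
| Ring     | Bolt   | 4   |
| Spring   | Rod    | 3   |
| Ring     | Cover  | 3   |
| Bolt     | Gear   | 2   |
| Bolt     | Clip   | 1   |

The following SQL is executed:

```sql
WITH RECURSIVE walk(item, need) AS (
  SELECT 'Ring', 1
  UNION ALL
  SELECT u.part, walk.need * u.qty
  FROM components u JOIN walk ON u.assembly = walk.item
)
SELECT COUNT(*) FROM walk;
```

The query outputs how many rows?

Base: (Ring, need=1).
Iteration 1: components of {Ring} -> Bolt = 1*4 = 4, Cover = 1*3 = 3.
Iteration 2: components of {Bolt,Cover} -> Arm = 4*1 = 4, Clip = 4*1 = 4, Gear = 4*2 = 8, Spring = 3*3 = 9.
Iteration 3: components of {Arm,Clip,Gear,Spring} -> Rod = 9*3 = 27.
Iteration 4: no further components; recursion stops.
Total rows emitted: 8.

8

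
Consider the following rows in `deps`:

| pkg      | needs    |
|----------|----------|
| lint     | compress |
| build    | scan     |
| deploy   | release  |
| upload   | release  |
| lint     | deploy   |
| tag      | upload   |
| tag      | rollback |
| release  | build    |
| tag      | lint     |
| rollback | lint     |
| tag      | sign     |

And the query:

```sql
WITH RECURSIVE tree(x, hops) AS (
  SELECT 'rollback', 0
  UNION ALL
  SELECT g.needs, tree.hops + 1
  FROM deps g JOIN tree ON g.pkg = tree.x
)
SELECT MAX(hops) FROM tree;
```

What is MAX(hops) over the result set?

Base: (rollback, hops=0).
Iteration 1: edges from {rollback} -> (lint, hops=1).
Iteration 2: edges from {lint} -> (compress, hops=2), (deploy, hops=2).
Iteration 3: edges from {compress,deploy} -> (release, hops=3).
Iteration 4: edges from {release} -> (build, hops=4).
Iteration 5: edges from {build} -> (scan, hops=5).
Iteration 6: no outgoing edges from {scan}; recursion stops.
hops values: 0, 1, 2, 2, 3, 4, 5; the maximum is 5.

5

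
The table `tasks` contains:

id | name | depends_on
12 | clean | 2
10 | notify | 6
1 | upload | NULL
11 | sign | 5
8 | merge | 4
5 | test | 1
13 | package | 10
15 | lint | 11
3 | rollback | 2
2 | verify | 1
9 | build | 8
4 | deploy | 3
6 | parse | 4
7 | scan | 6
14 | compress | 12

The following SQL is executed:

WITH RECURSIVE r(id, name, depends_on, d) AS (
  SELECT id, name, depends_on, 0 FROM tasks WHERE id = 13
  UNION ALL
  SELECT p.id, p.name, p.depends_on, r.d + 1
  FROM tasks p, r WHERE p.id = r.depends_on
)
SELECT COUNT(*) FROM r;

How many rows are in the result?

7

Base: id=13 (package), depends_on=10, d 0.
Iteration 1: join on id=10 -> notify (id 10, depends_on=6, d 1).
Iteration 2: join on id=6 -> parse (id 6, depends_on=4, d 2).
Iteration 3: join on id=4 -> deploy (id 4, depends_on=3, d 3).
Iteration 4: join on id=3 -> rollback (id 3, depends_on=2, d 4).
Iteration 5: join on id=2 -> verify (id 2, depends_on=1, d 5).
Iteration 6: join on id=1 -> upload (id 1, depends_on=NULL, d 6).
Iteration 7: depends_on is NULL; no match; recursion stops.
Total rows emitted: 7.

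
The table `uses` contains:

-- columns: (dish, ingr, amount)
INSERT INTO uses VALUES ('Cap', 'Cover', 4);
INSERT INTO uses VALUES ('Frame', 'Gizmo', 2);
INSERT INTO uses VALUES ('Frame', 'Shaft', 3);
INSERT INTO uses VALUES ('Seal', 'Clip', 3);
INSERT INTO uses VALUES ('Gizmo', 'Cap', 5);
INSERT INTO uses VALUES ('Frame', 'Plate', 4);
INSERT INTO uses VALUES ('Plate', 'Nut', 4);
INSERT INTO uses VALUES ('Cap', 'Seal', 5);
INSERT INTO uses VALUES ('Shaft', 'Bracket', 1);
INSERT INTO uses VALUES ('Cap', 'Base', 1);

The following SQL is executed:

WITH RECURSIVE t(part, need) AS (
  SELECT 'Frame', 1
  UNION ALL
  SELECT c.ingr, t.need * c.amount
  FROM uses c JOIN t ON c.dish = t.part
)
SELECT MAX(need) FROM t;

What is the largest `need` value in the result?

Base: (Frame, need=1).
Iteration 1: components of {Frame} -> Gizmo = 1*2 = 2, Plate = 1*4 = 4, Shaft = 1*3 = 3.
Iteration 2: components of {Gizmo,Plate,Shaft} -> Bracket = 3*1 = 3, Cap = 2*5 = 10, Nut = 4*4 = 16.
Iteration 3: components of {Bracket,Cap,Nut} -> Base = 10*1 = 10, Cover = 10*4 = 40, Seal = 10*5 = 50.
Iteration 4: components of {Base,Cover,Seal} -> Clip = 50*3 = 150.
Iteration 5: no further components; recursion stops.
need values: 1, 2, 4, 3, 10, 16, 3, 50, 10, 40, 150; the maximum is 150.

150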